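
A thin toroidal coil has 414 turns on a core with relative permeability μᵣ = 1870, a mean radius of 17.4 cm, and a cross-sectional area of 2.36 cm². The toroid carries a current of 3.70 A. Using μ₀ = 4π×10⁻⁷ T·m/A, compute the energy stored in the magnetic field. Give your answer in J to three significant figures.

U ≈ 0.595 J

L = μ₀μᵣN²A/(2πR) = (4π×10⁻⁷)(1870)(414)²(2.360×10^-4)/(2π×0.174) = 8.694×10^-2 H.
U = ½LI² = ½(8.694×10^-2)(3.70)² = 0.5951 J.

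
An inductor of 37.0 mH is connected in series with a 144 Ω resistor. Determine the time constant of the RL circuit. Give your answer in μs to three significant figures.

τ = L/R = (3.700×10^-2 H)/(144 Ω) = 2.569×10^-4 s.

τ ≈ 257 μs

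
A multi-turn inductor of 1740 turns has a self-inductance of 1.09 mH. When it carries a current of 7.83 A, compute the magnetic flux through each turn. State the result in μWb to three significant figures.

From L = NΦ_B/I, the flux per turn is Φ_B = LI/N.
Φ_B = (1.090×10^-3 H)(7.83 A)/1740 = 4.905×10^-6 Wb.

Φ_B ≈ 4.91 μWb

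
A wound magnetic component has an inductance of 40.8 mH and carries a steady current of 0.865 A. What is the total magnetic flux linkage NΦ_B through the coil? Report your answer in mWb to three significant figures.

NΦ_B ≈ 35.3 mWb

From L = NΦ_B/I, the flux linkage is NΦ_B = LI.
NΦ_B = (4.080×10^-2 H)(0.865 A) = 3.529×10^-2 Wb.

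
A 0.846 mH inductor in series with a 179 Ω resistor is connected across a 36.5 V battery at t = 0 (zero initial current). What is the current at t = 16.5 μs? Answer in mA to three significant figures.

I ≈ 198 mA

τ = L/R = 8.460×10^-4/179 = 4.726×10^-6 s; final current I_∞ = ε/R = 36.5/179 = 0.2039 A.
I(t) = I_∞(1 − e^(−t/τ)) with t/τ = 3.491.
I = (0.2039)(1 − e^(−3.491)) = 0.1977 A.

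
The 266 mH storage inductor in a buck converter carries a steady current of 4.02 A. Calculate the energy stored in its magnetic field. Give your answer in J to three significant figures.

U ≈ 2.15 J

Stored magnetic energy: U = ½LI².
U = ½(0.266 H)(4.02 A)² = 2.149 J.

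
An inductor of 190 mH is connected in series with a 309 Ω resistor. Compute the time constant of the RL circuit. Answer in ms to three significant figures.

τ ≈ 0.615 ms

τ = L/R = (0.19 H)/(309 Ω) = 6.149×10^-4 s.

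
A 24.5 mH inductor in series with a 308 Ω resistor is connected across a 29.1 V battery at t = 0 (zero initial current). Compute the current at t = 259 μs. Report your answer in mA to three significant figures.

τ = L/R = 2.450×10^-2/308 = 7.9545×10^-5 s; final current I_∞ = ε/R = 29.1/308 = 9.448×10^-2 A.
I(t) = I_∞(1 − e^(−t/τ)) with t/τ = 3.256.
I = (9.448×10^-2)(1 − e^(−3.256)) = 9.084×10^-2 A.

I ≈ 90.8 mA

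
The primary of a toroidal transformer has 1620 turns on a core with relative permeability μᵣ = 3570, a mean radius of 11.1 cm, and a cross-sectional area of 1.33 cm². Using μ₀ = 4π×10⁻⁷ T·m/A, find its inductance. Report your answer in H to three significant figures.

For a thin toroid, L = μ₀μᵣN²A/(2πR).
L = (4π×10⁻⁷)(3570)(1620)²(1.330×10^-4) / (2π×0.111 m) = 2.245 H.

L ≈ 2.25 H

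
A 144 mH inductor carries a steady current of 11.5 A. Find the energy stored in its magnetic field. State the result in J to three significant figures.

Stored magnetic energy: U = ½LI².
U = ½(0.144 H)(11.5 A)² = 9.522 J.

U ≈ 9.52 J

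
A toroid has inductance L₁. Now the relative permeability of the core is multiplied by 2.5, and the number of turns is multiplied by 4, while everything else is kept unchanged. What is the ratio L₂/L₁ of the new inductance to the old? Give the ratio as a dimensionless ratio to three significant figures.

L₂/L₁ = 40.0

For a toroid, L ∝ μᵣN²A/R.
L₂/L₁ = (2.5) × (4)^2 = 40.0.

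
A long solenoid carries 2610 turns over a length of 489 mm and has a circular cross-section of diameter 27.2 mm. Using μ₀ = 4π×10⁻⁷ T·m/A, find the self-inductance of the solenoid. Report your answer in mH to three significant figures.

A = π(d/2)² = π(1.360×10^-2 m)² = 5.811×10^-4 m².
For a long solenoid, L = μ₀N²A/ℓ.
L = (4π×10⁻⁷)(2610)²(5.811×10^-4)/(0.489 m) = 1.017×10^-2 H.

L ≈ 10.2 mH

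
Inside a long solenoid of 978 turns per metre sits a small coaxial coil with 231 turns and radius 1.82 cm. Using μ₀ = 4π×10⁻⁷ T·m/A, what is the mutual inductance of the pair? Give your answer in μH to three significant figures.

M ≈ 295 μH

The outer solenoid produces a uniform field B₁ = μ₀n₁I₁ across the inner coil,
so the flux linkage is N₂Φ = N₂B₁A₂ = μ₀n₁N₂A₂·I₁, giving M = μ₀n₁N₂A₂.
A₂ = πr² = π(1.820×10^-2 m)² = 1.041×10^-3 m².
M = (4π×10⁻⁷)(978)(231)(1.041×10^-3) = 2.954×10^-4 H.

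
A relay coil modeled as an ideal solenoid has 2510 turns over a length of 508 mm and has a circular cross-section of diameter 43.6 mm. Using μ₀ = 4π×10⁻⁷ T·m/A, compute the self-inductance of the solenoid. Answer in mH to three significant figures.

A = π(d/2)² = π(2.180×10^-2 m)² = 1.493×10^-3 m².
For a long solenoid, L = μ₀N²A/ℓ.
L = (4π×10⁻⁷)(2510)²(1.493×10^-3)/(0.508 m) = 2.327×10^-2 H.

L ≈ 23.3 mH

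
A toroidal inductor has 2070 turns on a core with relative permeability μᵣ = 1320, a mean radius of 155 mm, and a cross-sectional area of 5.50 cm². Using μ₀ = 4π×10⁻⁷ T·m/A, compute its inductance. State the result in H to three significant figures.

For a thin toroid, L = μ₀μᵣN²A/(2πR).
L = (4π×10⁻⁷)(1320)(2070)²(5.500×10^-4) / (2π×0.155 m) = 4.014 H.

L ≈ 4.01 H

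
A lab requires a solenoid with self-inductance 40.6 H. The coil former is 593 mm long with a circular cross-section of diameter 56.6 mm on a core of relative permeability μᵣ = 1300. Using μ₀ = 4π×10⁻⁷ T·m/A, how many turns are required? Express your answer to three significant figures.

N ≈ 2420 turns

A = π(d/2)² = π(2.830×10^-2 m)² = 2.516×10^-3 m².
From L = μ₀μᵣN²A/ℓ, N = √(Lℓ / (μ₀μᵣA)).
N = √[(40.6)(0.593) / ((4π×10⁻⁷)(1300)×2.516×10^-3)] = √(5.857×10^6) ≈ 2420.2.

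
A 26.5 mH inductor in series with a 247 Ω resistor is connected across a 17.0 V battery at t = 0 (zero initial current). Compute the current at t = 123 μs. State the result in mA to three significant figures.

I ≈ 47.0 mA

τ = L/R = 2.650×10^-2/247 = 1.073×10^-4 s; final current I_∞ = ε/R = 17.0/247 = 6.883×10^-2 A.
I(t) = I_∞(1 − e^(−t/τ)) with t/τ = 1.146.
I = (6.883×10^-2)(1 − e^(−1.146)) = 4.696×10^-2 A.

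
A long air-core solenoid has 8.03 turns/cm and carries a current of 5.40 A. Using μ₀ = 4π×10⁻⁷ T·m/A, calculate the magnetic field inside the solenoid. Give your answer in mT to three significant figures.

Inside a long solenoid, B = μ₀nI.
B = (4π×10⁻⁷)(803 m⁻¹)(5.40 A) = 5.449×10^-3 T.

B ≈ 5.45 mT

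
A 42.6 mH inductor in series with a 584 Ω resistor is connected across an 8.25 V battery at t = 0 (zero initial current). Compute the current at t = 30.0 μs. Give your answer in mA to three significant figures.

τ = L/R = 4.260×10^-2/584 = 7.2945×10^-5 s; final current I_∞ = ε/R = 8.25/584 = 1.413×10^-2 A.
I(t) = I_∞(1 − e^(−t/τ)) with t/τ = 0.411.
I = (1.413×10^-2)(1 − e^(−0.411)) = 4.763×10^-3 A.

I ≈ 4.76 mA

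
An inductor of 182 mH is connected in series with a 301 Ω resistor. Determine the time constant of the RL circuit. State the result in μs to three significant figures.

τ ≈ 605 μs

τ = L/R = (0.182 H)/(301 Ω) = 6.047×10^-4 s.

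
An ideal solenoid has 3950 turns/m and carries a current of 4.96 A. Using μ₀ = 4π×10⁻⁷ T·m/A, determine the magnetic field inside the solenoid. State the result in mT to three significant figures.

Inside a long solenoid, B = μ₀nI.
B = (4π×10⁻⁷)(3.950×10^3 m⁻¹)(4.96 A) = 2.462×10^-2 T.

B ≈ 24.6 mT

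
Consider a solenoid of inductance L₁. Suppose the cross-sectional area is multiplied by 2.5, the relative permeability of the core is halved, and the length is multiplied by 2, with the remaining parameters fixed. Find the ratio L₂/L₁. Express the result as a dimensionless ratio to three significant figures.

L₂/L₁ = 0.625

For a solenoid, L ∝ μᵣN²A/ℓ.
L₂/L₁ = (2.5) × (0.5) × (2)^-1 = 0.625.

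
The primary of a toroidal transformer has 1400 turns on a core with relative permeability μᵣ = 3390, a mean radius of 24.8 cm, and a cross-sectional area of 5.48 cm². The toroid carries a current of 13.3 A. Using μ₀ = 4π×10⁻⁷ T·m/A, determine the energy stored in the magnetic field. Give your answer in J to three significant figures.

U ≈ 260 J

L = μ₀μᵣN²A/(2πR) = (4π×10⁻⁷)(3390)(1400)²(5.480×10^-4)/(2π×0.248) = 2.936 H.
U = ½LI² = ½(2.936)(13.3)² = 259.7 J.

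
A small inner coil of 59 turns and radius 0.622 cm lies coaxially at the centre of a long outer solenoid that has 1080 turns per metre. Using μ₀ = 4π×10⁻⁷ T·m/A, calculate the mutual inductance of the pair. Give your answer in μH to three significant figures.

M ≈ 9.73 μH

The outer solenoid produces a uniform field B₁ = μ₀n₁I₁ across the inner coil,
so the flux linkage is N₂Φ = N₂B₁A₂ = μ₀n₁N₂A₂·I₁, giving M = μ₀n₁N₂A₂.
A₂ = πr² = π(6.220×10^-3 m)² = 1.215×10^-4 m².
M = (4π×10⁻⁷)(1080)(59)(1.215×10^-4) = 9.732×10^-6 H.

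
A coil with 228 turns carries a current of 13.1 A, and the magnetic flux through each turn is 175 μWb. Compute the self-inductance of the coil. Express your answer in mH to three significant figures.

Self-inductance is defined by L = NΦ_B/I (flux linkage over current).
L = (228)(1.750×10^-4 Wb)/(13.1 A) = 3.046×10^-3 H.

L ≈ 3.05 mH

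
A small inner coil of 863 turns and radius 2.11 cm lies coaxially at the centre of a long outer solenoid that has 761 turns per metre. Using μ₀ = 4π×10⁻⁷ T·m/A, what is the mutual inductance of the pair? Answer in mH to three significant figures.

The outer solenoid produces a uniform field B₁ = μ₀n₁I₁ across the inner coil,
so the flux linkage is N₂Φ = N₂B₁A₂ = μ₀n₁N₂A₂·I₁, giving M = μ₀n₁N₂A₂.
A₂ = πr² = π(2.110×10^-2 m)² = 1.399×10^-3 m².
M = (4π×10⁻⁷)(761)(863)(1.399×10^-3) = 1.154×10^-3 H.

M ≈ 1.15 mH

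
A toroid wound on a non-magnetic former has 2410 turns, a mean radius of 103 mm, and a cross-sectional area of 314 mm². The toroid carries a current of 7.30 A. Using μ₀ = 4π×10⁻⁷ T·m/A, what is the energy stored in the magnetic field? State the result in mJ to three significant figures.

L = μ₀N²A/(2πR) = (4π×10⁻⁷)(2410)²(3.140×10^-4)/(2π×0.103) = 3.541×10^-3 H.
U = ½LI² = ½(3.541×10^-3)(7.30)² = 9.436×10^-2 J.

U ≈ 94.4 mJ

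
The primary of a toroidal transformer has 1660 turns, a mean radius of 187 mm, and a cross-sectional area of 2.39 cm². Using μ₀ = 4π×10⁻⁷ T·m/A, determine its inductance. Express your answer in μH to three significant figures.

For a thin toroid, L = μ₀N²A/(2πR).
L = (4π×10⁻⁷)(1660)²(2.390×10^-4) / (2π×0.187 m) = 7.044×10^-4 H.

L ≈ 704 μH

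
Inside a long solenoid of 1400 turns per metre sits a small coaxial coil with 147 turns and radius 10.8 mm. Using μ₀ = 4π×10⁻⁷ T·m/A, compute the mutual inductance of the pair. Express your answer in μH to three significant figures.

The outer solenoid produces a uniform field B₁ = μ₀n₁I₁ across the inner coil,
so the flux linkage is N₂Φ = N₂B₁A₂ = μ₀n₁N₂A₂·I₁, giving M = μ₀n₁N₂A₂.
A₂ = πr² = π(1.080×10^-2 m)² = 3.664×10^-4 m².
M = (4π×10⁻⁷)(1400)(147)(3.664×10^-4) = 9.477×10^-5 H.

M ≈ 94.8 μH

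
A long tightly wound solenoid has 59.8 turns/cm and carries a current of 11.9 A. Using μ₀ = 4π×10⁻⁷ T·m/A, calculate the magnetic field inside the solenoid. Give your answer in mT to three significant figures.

Inside a long solenoid, B = μ₀nI.
B = (4π×10⁻⁷)(5.980×10^3 m⁻¹)(11.9 A) = 8.942×10^-2 T.

B ≈ 89.4 mT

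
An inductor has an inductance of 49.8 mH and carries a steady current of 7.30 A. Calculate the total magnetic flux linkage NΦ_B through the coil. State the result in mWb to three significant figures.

NΦ_B ≈ 364 mWb

From L = NΦ_B/I, the flux linkage is NΦ_B = LI.
NΦ_B = (4.980×10^-2 H)(7.30 A) = 0.3635 Wb.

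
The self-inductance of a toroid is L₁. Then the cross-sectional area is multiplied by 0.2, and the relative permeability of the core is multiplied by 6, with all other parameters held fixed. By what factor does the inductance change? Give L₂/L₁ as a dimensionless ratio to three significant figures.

For a toroid, L ∝ μᵣN²A/R.
L₂/L₁ = (0.2) × (6) = 1.20.

L₂/L₁ = 1.20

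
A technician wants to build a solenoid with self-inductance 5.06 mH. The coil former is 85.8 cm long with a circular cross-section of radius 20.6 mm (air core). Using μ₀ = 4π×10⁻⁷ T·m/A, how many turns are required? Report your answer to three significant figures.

N ≈ 1610 turns

A = πr² = π(2.060×10^-2 m)² = 1.333×10^-3 m².
From L = μ₀N²A/ℓ, N = √(Lℓ / (μ₀A)).
N = √[(5.060×10^-3)(0.858) / ((4π×10⁻⁷)×1.333×10^-3)] = √(2.591×10^6) ≈ 1609.8.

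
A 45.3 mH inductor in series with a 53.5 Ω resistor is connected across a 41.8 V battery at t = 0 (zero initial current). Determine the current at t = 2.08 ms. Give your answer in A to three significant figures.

I ≈ 0.714 A

τ = L/R = 4.530×10^-2/53.5 = 8.467×10^-4 s; final current I_∞ = ε/R = 41.8/53.5 = 0.7813 A.
I(t) = I_∞(1 − e^(−t/τ)) with t/τ = 2.457.
I = (0.7813)(1 − e^(−2.457)) = 0.7143 A.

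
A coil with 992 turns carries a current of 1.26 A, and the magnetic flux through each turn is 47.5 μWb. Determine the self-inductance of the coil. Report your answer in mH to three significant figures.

Self-inductance is defined by L = NΦ_B/I (flux linkage over current).
L = (992)(4.750×10^-5 Wb)/(1.26 A) = 3.740×10^-2 H.

L ≈ 37.4 mH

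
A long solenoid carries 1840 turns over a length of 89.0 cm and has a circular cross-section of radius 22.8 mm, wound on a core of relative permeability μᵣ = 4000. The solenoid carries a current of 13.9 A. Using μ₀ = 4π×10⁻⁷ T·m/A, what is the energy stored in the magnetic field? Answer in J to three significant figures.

U ≈ 3020 J

A = πr² = π(2.280×10^-2 m)² = 1.633×10^-3 m².
L = μ₀μᵣN²A/ℓ = (4π×10⁻⁷)(4000)(1840)²(1.633×10^-3)/(0.89) = 31.23 H.
U = ½LI² = ½(31.23)(13.9)² = 3.017×10^3 J.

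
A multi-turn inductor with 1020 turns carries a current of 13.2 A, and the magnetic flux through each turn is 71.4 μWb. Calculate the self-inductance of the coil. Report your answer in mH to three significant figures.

Self-inductance is defined by L = NΦ_B/I (flux linkage over current).
L = (1020)(7.140×10^-5 Wb)/(13.2 A) = 5.517×10^-3 H.

L ≈ 5.52 mH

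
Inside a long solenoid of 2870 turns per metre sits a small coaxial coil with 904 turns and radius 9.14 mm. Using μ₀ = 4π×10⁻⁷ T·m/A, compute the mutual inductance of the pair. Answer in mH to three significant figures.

The outer solenoid produces a uniform field B₁ = μ₀n₁I₁ across the inner coil,
so the flux linkage is N₂Φ = N₂B₁A₂ = μ₀n₁N₂A₂·I₁, giving M = μ₀n₁N₂A₂.
A₂ = πr² = π(9.140×10^-3 m)² = 2.624×10^-4 m².
M = (4π×10⁻⁷)(2870)(904)(2.624×10^-4) = 8.557×10^-4 H.

M ≈ 0.856 mH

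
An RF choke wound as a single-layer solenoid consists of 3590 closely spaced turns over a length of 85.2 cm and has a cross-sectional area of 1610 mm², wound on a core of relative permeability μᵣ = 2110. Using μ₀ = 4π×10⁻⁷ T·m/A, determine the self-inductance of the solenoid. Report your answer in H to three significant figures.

A = 1610 mm² = 1.610×10^-3 m².
For a long solenoid, L = μ₀μᵣN²A/ℓ.
L = (4π×10⁻⁷)(2110)(3590)²(1.610×10^-3)/(0.852 m) = 64.58 H.

L ≈ 64.6 H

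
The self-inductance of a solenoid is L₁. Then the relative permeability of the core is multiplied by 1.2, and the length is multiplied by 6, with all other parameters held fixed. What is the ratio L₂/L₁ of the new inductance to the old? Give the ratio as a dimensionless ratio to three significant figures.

L₂/L₁ = 0.200

For a solenoid, L ∝ μᵣN²A/ℓ.
L₂/L₁ = (1.2) × (6)^-1 = 0.200.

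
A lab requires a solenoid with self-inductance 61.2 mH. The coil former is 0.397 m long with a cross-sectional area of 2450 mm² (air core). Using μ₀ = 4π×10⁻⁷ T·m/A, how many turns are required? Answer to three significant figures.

A = 2450 mm² = 2.450×10^-3 m².
From L = μ₀N²A/ℓ, N = √(Lℓ / (μ₀A)).
N = √[(6.120×10^-2)(0.397) / ((4π×10⁻⁷)×2.450×10^-3)] = √(7.892×10^6) ≈ 2809.2.

N ≈ 2810 turns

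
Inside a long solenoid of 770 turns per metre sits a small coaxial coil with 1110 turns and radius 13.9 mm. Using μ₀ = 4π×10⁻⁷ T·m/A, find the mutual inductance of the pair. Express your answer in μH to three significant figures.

The outer solenoid produces a uniform field B₁ = μ₀n₁I₁ across the inner coil,
so the flux linkage is N₂Φ = N₂B₁A₂ = μ₀n₁N₂A₂·I₁, giving M = μ₀n₁N₂A₂.
A₂ = πr² = π(1.390×10^-2 m)² = 6.070×10^-4 m².
M = (4π×10⁻⁷)(770)(1110)(6.070×10^-4) = 6.519×10^-4 H.

M ≈ 652 μH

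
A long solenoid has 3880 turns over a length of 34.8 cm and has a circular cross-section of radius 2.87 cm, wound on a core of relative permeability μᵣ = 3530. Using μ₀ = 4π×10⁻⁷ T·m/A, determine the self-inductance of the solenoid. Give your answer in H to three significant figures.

L ≈ 497 H

A = πr² = π(2.870×10^-2 m)² = 2.588×10^-3 m².
For a long solenoid, L = μ₀μᵣN²A/ℓ.
L = (4π×10⁻⁷)(3530)(3880)²(2.588×10^-3)/(0.348 m) = 496.6 H.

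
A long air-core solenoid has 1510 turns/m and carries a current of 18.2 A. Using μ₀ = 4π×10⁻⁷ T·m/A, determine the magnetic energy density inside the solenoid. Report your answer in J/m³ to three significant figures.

u ≈ 475 J/m³

B = μ₀nI = (4π×10⁻⁷)(1.510×10^3)(18.2) = 3.453×10^-2 T.
u = B²/(2μ₀) = (3.453×10^-2)²/(2×4π×10⁻⁷) = 474.5 J/m³.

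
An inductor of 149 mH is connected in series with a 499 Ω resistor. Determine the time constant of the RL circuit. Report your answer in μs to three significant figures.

τ = L/R = (0.149 H)/(499 Ω) = 2.986×10^-4 s.

τ ≈ 299 μs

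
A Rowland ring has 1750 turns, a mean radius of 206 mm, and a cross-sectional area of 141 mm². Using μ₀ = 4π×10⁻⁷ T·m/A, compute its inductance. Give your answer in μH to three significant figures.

For a thin toroid, L = μ₀N²A/(2πR).
L = (4π×10⁻⁷)(1750)²(1.410×10^-4) / (2π×0.206 m) = 4.192×10^-4 H.

L ≈ 419 μH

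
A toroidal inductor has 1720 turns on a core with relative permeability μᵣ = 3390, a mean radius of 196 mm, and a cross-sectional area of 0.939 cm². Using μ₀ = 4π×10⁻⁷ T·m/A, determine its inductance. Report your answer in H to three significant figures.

L ≈ 0.961 H

For a thin toroid, L = μ₀μᵣN²A/(2πR).
L = (4π×10⁻⁷)(3390)(1720)²(9.390×10^-5) / (2π×0.196 m) = 0.9609 H.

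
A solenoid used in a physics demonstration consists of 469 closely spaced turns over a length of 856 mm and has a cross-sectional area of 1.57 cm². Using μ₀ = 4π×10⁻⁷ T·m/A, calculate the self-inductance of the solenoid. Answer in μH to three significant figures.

L ≈ 50.7 μH

A = 1.57 cm² = 1.570×10^-4 m².
For a long solenoid, L = μ₀N²A/ℓ.
L = (4π×10⁻⁷)(469)²(1.570×10^-4)/(0.856 m) = 5.070×10^-5 H.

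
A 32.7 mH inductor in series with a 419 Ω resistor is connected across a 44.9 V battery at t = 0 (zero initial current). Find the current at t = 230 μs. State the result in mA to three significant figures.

τ = L/R = 3.270×10^-2/419 = 7.804×10^-5 s; final current I_∞ = ε/R = 44.9/419 = 0.1072 A.
I(t) = I_∞(1 − e^(−t/τ)) with t/τ = 2.947.
I = (0.1072)(1 − e^(−2.947)) = 0.1015 A.

I ≈ 102 mA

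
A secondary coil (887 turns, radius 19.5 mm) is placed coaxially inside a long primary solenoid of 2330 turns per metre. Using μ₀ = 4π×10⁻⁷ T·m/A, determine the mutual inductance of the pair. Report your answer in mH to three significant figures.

M ≈ 3.10 mH

The outer solenoid produces a uniform field B₁ = μ₀n₁I₁ across the inner coil,
so the flux linkage is N₂Φ = N₂B₁A₂ = μ₀n₁N₂A₂·I₁, giving M = μ₀n₁N₂A₂.
A₂ = πr² = π(1.950×10^-2 m)² = 1.1946×10^-3 m².
M = (4π×10⁻⁷)(2330)(887)(1.1946×10^-3) = 3.102×10^-3 H.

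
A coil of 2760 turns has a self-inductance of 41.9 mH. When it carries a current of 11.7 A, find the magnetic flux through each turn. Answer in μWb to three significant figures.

Φ_B ≈ 178 μWb

From L = NΦ_B/I, the flux per turn is Φ_B = LI/N.
Φ_B = (4.190×10^-2 H)(11.7 A)/2760 = 1.776×10^-4 Wb.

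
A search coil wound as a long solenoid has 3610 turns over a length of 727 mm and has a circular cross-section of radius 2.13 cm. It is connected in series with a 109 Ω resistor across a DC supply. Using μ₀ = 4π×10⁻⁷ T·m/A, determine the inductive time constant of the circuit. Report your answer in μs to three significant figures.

A = πr² = π(2.130×10^-2 m)² = 1.425×10^-3 m².
L = μ₀N²A/ℓ = (4π×10⁻⁷)(3610)²(1.425×10^-3)/(0.727) = 3.211×10^-2 H.
τ = L/R = (3.211×10^-2)/(109) = 2.946×10^-4 s.

τ ≈ 295 μs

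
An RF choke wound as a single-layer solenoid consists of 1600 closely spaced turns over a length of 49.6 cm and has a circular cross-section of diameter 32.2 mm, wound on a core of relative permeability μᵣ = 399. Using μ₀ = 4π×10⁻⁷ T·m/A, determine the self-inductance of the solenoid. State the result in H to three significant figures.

A = π(d/2)² = π(1.610×10^-2 m)² = 8.143×10^-4 m².
For a long solenoid, L = μ₀μᵣN²A/ℓ.
L = (4π×10⁻⁷)(399)(1600)²(8.143×10^-4)/(0.496 m) = 2.107 H.

L ≈ 2.11 H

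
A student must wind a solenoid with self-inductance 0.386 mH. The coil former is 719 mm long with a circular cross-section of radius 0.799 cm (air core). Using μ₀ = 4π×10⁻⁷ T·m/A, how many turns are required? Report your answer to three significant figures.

N ≈ 1050 turns

A = πr² = π(7.990×10^-3 m)² = 2.006×10^-4 m².
From L = μ₀N²A/ℓ, N = √(Lℓ / (μ₀A)).
N = √[(3.860×10^-4)(0.719) / ((4π×10⁻⁷)×2.006×10^-4)] = √(1.101×10^6) ≈ 1049.4.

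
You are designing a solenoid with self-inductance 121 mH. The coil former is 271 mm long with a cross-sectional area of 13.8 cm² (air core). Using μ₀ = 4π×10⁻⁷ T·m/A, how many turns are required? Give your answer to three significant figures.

N ≈ 4350 turns

A = 13.8 cm² = 1.380×10^-3 m².
From L = μ₀N²A/ℓ, N = √(Lℓ / (μ₀A)).
N = √[(0.121)(0.271) / ((4π×10⁻⁷)×1.380×10^-3)] = √(1.891×10^7) ≈ 4348.4.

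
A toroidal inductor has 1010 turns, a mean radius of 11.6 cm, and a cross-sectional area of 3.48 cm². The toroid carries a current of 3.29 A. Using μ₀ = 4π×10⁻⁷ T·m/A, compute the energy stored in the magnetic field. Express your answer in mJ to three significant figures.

U ≈ 3.31 mJ

L = μ₀N²A/(2πR) = (4π×10⁻⁷)(1010)²(3.480×10^-4)/(2π×0.116) = 6.121×10^-4 H.
U = ½LI² = ½(6.121×10^-4)(3.29)² = 3.312×10^-3 J.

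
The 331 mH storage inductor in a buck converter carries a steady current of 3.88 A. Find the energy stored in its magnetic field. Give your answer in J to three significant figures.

Stored magnetic energy: U = ½LI².
U = ½(0.331 H)(3.88 A)² = 2.492 J.

U ≈ 2.49 J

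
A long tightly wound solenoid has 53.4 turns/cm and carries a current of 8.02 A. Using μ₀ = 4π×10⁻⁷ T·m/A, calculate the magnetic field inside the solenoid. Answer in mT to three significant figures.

Inside a long solenoid, B = μ₀nI.
B = (4π×10⁻⁷)(5.340×10^3 m⁻¹)(8.02 A) = 5.382×10^-2 T.

B ≈ 53.8 mT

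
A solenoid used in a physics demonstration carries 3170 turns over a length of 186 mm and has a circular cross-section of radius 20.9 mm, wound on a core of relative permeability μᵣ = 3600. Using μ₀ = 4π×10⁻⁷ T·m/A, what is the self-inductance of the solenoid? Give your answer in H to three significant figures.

A = πr² = π(2.090×10^-2 m)² = 1.372×10^-3 m².
For a long solenoid, L = μ₀μᵣN²A/ℓ.
L = (4π×10⁻⁷)(3600)(3170)²(1.372×10^-3)/(0.186 m) = 335.4 H.

L ≈ 335 H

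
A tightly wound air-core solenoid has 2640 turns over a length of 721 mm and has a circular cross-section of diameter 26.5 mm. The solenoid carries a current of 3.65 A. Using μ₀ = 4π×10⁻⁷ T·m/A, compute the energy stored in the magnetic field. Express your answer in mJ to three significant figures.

U ≈ 44.6 mJ

A = π(d/2)² = π(1.325×10^-2 m)² = 5.515×10^-4 m².
L = μ₀N²A/ℓ = (4π×10⁻⁷)(2640)²(5.515×10^-4)/(0.721) = 6.700×10^-3 H.
U = ½LI² = ½(6.700×10^-3)(3.65)² = 4.463×10^-2 J.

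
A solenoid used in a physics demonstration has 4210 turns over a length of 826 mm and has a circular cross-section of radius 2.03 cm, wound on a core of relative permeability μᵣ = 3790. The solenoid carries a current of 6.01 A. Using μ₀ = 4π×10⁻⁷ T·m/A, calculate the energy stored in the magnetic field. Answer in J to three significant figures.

U ≈ 2390 J

A = πr² = π(2.030×10^-2 m)² = 1.2946×10^-3 m².
L = μ₀μᵣN²A/ℓ = (4π×10⁻⁷)(3790)(4210)²(1.2946×10^-3)/(0.826) = 132.3 H.
U = ½LI² = ½(132.3)(6.01)² = 2.389×10^3 J.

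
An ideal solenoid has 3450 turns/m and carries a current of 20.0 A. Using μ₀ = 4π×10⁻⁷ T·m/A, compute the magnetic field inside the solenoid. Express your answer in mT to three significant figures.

B ≈ 86.7 mT

Inside a long solenoid, B = μ₀nI.
B = (4π×10⁻⁷)(3.450×10^3 m⁻¹)(20.0 A) = 8.671×10^-2 T.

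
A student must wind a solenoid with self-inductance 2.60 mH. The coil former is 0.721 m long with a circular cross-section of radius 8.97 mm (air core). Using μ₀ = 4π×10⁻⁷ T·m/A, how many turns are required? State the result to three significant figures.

A = πr² = π(8.970×10^-3 m)² = 2.528×10^-4 m².
From L = μ₀N²A/ℓ, N = √(Lℓ / (μ₀A)).
N = √[(2.600×10^-3)(0.721) / ((4π×10⁻⁷)×2.528×10^-4)] = √(5.902×10^6) ≈ 2429.3.

N ≈ 2430 turns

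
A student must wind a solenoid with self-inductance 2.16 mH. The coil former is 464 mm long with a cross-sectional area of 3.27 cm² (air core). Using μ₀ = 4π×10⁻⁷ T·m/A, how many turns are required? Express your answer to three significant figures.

N ≈ 1560 turns

A = 3.27 cm² = 3.270×10^-4 m².
From L = μ₀N²A/ℓ, N = √(Lℓ / (μ₀A)).
N = √[(2.160×10^-3)(0.464) / ((4π×10⁻⁷)×3.270×10^-4)] = √(2.439×10^6) ≈ 1561.7.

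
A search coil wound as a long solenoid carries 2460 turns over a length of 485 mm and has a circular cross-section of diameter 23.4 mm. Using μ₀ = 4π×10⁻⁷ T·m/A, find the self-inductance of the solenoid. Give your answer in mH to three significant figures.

A = π(d/2)² = π(1.170×10^-2 m)² = 4.301×10^-4 m².
For a long solenoid, L = μ₀N²A/ℓ.
L = (4π×10⁻⁷)(2460)²(4.301×10^-4)/(0.485 m) = 6.743×10^-3 H.

L ≈ 6.74 mH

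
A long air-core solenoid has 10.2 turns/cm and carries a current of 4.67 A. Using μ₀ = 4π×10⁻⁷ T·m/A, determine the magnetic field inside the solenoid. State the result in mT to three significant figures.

B ≈ 5.99 mT

Inside a long solenoid, B = μ₀nI.
B = (4π×10⁻⁷)(1.020×10^3 m⁻¹)(4.67 A) = 5.986×10^-3 T.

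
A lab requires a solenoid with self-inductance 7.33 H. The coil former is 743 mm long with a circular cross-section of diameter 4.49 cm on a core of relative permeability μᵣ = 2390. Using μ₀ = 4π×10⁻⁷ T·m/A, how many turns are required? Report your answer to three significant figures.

A = π(d/2)² = π(2.245×10^-2 m)² = 1.583×10^-3 m².
From L = μ₀μᵣN²A/ℓ, N = √(Lℓ / (μ₀μᵣA)).
N = √[(7.33)(0.743) / ((4π×10⁻⁷)(2390)×1.583×10^-3)] = √(1.145×10^6) ≈ 1070.2.

N ≈ 1070 turns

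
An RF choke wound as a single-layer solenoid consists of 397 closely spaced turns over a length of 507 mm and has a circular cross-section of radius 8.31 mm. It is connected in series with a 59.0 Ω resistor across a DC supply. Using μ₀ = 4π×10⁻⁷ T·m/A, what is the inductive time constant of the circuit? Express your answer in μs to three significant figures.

A = πr² = π(8.310×10^-3 m)² = 2.169×10^-4 m².
L = μ₀N²A/ℓ = (4π×10⁻⁷)(397)²(2.169×10^-4)/(0.507) = 8.4749×10^-5 H.
τ = L/R = (8.4749×10^-5)/(59.0) = 1.436×10^-6 s.

τ ≈ 1.44 μs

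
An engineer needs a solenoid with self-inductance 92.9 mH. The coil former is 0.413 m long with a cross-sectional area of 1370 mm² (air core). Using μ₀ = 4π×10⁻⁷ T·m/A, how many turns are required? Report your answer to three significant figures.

N ≈ 4720 turns

A = 1370 mm² = 1.370×10^-3 m².
From L = μ₀N²A/ℓ, N = √(Lℓ / (μ₀A)).
N = √[(9.290×10^-2)(0.413) / ((4π×10⁻⁷)×1.370×10^-3)] = √(2.229×10^7) ≈ 4720.8.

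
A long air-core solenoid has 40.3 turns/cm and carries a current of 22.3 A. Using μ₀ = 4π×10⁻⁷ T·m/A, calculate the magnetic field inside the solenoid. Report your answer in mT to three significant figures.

Inside a long solenoid, B = μ₀nI.
B = (4π×10⁻⁷)(4.030×10^3 m⁻¹)(22.3 A) = 0.1129 T.

B ≈ 113 mT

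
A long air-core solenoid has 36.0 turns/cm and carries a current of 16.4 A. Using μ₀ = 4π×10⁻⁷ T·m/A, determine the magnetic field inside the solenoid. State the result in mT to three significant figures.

B ≈ 74.2 mT

Inside a long solenoid, B = μ₀nI.
B = (4π×10⁻⁷)(3.600×10^3 m⁻¹)(16.4 A) = 7.419×10^-2 T.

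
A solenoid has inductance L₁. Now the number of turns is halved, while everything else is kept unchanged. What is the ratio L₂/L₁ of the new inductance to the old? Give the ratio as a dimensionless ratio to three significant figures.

L₂/L₁ = 0.250

For a solenoid, L ∝ μᵣN²A/ℓ.
L₂/L₁ = (0.5)^2 = 0.250.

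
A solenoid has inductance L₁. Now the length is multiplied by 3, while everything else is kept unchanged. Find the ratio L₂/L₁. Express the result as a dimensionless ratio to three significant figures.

For a solenoid, L ∝ μᵣN²A/ℓ.
L₂/L₁ = (3)^-1 = 0.333.

L₂/L₁ = 0.333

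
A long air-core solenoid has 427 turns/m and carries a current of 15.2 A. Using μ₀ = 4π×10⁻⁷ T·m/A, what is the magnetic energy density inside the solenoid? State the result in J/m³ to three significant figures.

B = μ₀nI = (4π×10⁻⁷)(427)(15.2) = 8.156×10^-3 T.
u = B²/(2μ₀) = (8.156×10^-3)²/(2×4π×10⁻⁷) = 26.47 J/m³.

u ≈ 26.5 J/m³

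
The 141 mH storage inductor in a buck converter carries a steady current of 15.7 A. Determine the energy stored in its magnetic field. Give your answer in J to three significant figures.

U ≈ 17.4 J

Stored magnetic energy: U = ½LI².
U = ½(0.141 H)(15.7 A)² = 17.38 J.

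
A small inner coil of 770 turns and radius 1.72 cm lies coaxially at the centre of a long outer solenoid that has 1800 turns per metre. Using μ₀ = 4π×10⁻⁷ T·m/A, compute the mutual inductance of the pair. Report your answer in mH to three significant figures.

The outer solenoid produces a uniform field B₁ = μ₀n₁I₁ across the inner coil,
so the flux linkage is N₂Φ = N₂B₁A₂ = μ₀n₁N₂A₂·I₁, giving M = μ₀n₁N₂A₂.
A₂ = πr² = π(1.720×10^-2 m)² = 9.294×10^-4 m².
M = (4π×10⁻⁷)(1800)(770)(9.294×10^-4) = 1.619×10^-3 H.

M ≈ 1.62 mH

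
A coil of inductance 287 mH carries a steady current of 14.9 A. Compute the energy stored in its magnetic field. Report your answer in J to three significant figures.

U ≈ 31.9 J

Stored magnetic energy: U = ½LI².
U = ½(0.287 H)(14.9 A)² = 31.86 J.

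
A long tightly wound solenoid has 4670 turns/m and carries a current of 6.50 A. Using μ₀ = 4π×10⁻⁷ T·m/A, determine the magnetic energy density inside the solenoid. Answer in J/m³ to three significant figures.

u ≈ 579 J/m³

B = μ₀nI = (4π×10⁻⁷)(4.670×10^3)(6.50) = 3.8145×10^-2 T.
u = B²/(2μ₀) = (3.8145×10^-2)²/(2×4π×10⁻⁷) = 578.9 J/m³.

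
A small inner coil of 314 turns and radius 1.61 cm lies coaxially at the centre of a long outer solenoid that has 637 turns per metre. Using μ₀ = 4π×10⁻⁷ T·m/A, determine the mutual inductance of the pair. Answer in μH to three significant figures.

The outer solenoid produces a uniform field B₁ = μ₀n₁I₁ across the inner coil,
so the flux linkage is N₂Φ = N₂B₁A₂ = μ₀n₁N₂A₂·I₁, giving M = μ₀n₁N₂A₂.
A₂ = πr² = π(1.610×10^-2 m)² = 8.143×10^-4 m².
M = (4π×10⁻⁷)(637)(314)(8.143×10^-4) = 2.047×10^-4 H.

M ≈ 205 μH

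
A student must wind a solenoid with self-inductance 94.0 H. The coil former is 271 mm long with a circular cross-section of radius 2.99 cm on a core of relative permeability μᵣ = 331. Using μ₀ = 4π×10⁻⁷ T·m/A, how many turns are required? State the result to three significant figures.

N ≈ 4670 turns

A = πr² = π(2.990×10^-2 m)² = 2.809×10^-3 m².
From L = μ₀μᵣN²A/ℓ, N = √(Lℓ / (μ₀μᵣA)).
N = √[(94)(0.271) / ((4π×10⁻⁷)(331)×2.809×10^-3)] = √(2.181×10^7) ≈ 4669.6.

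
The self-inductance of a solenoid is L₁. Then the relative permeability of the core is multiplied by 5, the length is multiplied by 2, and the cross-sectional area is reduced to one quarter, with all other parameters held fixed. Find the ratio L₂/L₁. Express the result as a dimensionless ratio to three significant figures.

L₂/L₁ = 0.625

For a solenoid, L ∝ μᵣN²A/ℓ.
L₂/L₁ = (5) × (2)^-1 × (0.25) = 0.625.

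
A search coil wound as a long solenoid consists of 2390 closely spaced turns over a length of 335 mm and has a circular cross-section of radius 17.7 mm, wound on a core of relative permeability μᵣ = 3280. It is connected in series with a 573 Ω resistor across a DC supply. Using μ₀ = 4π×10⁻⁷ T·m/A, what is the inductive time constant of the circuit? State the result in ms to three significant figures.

τ ≈ 121 ms

A = πr² = π(1.770×10^-2 m)² = 9.842×10^-4 m².
L = μ₀μᵣN²A/ℓ = (4π×10⁻⁷)(3280)(2390)²(9.842×10^-4)/(0.335) = 69.17 H.
τ = L/R = (69.17)/(573) = 0.1207 s.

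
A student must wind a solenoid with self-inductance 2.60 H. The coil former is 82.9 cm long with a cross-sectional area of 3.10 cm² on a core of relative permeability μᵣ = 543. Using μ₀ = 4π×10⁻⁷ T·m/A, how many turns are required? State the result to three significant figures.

A = 3.10 cm² = 3.100×10^-4 m².
From L = μ₀μᵣN²A/ℓ, N = √(Lℓ / (μ₀μᵣA)).
N = √[(2.6)(0.829) / ((4π×10⁻⁷)(543)×3.100×10^-4)] = √(1.019×10^7) ≈ 3192.1.

N ≈ 3190 turns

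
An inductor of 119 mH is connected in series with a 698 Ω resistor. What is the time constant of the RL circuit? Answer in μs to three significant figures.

τ ≈ 170 μs

τ = L/R = (0.119 H)/(698 Ω) = 1.7049×10^-4 s.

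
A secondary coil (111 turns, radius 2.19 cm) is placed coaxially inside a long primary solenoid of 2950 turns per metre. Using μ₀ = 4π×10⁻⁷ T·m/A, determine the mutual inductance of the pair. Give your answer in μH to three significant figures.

M ≈ 620 μH

The outer solenoid produces a uniform field B₁ = μ₀n₁I₁ across the inner coil,
so the flux linkage is N₂Φ = N₂B₁A₂ = μ₀n₁N₂A₂·I₁, giving M = μ₀n₁N₂A₂.
A₂ = πr² = π(2.190×10^-2 m)² = 1.507×10^-3 m².
M = (4π×10⁻⁷)(2950)(111)(1.507×10^-3) = 6.200×10^-4 H.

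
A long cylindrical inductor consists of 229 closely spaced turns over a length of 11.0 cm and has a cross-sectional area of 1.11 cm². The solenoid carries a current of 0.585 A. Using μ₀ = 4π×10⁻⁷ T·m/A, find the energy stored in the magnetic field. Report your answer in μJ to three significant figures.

A = 1.11 cm² = 1.110×10^-4 m².
L = μ₀N²A/ℓ = (4π×10⁻⁷)(229)²(1.110×10^-4)/(0.11) = 6.650×10^-5 H.
U = ½LI² = ½(6.650×10^-5)(0.585)² = 1.138×10^-5 J.

U ≈ 11.4 μJ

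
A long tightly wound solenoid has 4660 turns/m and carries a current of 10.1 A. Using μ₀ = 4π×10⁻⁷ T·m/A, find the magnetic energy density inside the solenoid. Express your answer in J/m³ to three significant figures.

u ≈ 1390 J/m³

B = μ₀nI = (4π×10⁻⁷)(4.660×10^3)(10.1) = 5.914×10^-2 T.
u = B²/(2μ₀) = (5.914×10^-2)²/(2×4π×10⁻⁷) = 1.392×10^3 J/m³.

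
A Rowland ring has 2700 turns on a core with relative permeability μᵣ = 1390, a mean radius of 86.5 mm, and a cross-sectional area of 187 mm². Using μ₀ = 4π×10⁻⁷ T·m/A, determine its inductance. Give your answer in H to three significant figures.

For a thin toroid, L = μ₀μᵣN²A/(2πR).
L = (4π×10⁻⁷)(1390)(2700)²(1.870×10^-4) / (2π×8.650×10^-2 m) = 4.381 H.

L ≈ 4.38 H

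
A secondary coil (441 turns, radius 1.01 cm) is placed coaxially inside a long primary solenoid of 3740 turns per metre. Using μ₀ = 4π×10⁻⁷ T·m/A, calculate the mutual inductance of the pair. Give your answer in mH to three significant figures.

The outer solenoid produces a uniform field B₁ = μ₀n₁I₁ across the inner coil,
so the flux linkage is N₂Φ = N₂B₁A₂ = μ₀n₁N₂A₂·I₁, giving M = μ₀n₁N₂A₂.
A₂ = πr² = π(1.010×10^-2 m)² = 3.2047×10^-4 m².
M = (4π×10⁻⁷)(3740)(441)(3.2047×10^-4) = 6.642×10^-4 H.

M ≈ 0.664 mH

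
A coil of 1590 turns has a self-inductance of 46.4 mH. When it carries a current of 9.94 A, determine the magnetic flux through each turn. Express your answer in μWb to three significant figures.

Φ_B ≈ 290 μWb

From L = NΦ_B/I, the flux per turn is Φ_B = LI/N.
Φ_B = (4.640×10^-2 H)(9.94 A)/1590 = 2.901×10^-4 Wb.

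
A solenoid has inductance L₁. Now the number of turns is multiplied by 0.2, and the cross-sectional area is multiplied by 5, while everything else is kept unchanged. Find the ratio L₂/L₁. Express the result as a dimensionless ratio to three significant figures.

For a solenoid, L ∝ μᵣN²A/ℓ.
L₂/L₁ = (0.2)^2 × (5) = 0.200.

L₂/L₁ = 0.200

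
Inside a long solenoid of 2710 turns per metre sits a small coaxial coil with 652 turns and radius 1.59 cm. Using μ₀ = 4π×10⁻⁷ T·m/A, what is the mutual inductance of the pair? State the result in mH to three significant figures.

M ≈ 1.76 mH

The outer solenoid produces a uniform field B₁ = μ₀n₁I₁ across the inner coil,
so the flux linkage is N₂Φ = N₂B₁A₂ = μ₀n₁N₂A₂·I₁, giving M = μ₀n₁N₂A₂.
A₂ = πr² = π(1.590×10^-2 m)² = 7.942×10^-4 m².
M = (4π×10⁻⁷)(2710)(652)(7.942×10^-4) = 1.763×10^-3 H.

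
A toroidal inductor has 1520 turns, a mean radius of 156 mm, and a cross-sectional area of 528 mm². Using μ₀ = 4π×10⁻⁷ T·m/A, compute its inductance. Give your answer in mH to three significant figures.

For a thin toroid, L = μ₀N²A/(2πR).
L = (4π×10⁻⁷)(1520)²(5.280×10^-4) / (2π×0.156 m) = 1.564×10^-3 H.

L ≈ 1.56 mH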